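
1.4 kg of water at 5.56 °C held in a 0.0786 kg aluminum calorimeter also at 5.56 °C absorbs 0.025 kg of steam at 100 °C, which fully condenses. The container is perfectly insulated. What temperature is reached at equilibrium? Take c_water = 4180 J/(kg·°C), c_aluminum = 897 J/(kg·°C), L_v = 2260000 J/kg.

Heat gained plus heat lost sum to zero:
latent heat released on condensation: 0.025×2260000 = 56500
  condensate cools 100→T: 0.025×4180×(T − 100) = 104.5(T − 100)
  water warms: 1.4×4180×(T − 5.56) = 5852(T − 5.56)
  aluminum cup: 0.0786×897×(T − 5.56) = 70.5(T − 5.56)
6027 T = 56500 + 10450 + 32929 = 99879
T ≈ 16.57 °C, under the boiling point, so the assumption holds.

T_f ≈ 16.6 °C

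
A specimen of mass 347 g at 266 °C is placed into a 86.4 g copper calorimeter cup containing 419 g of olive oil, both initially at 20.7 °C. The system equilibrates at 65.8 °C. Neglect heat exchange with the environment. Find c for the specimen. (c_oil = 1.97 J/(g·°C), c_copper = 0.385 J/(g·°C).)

Setting the total heat transfer to zero:
347·c·(65.8 − 266) + 419·1.97·(65.8 − 20.7) + 86.4·0.385·(65.8 − 20.7) = 0
-69469 c = -38727
c = -38727/-69469 ≈ 0.5575 J/(g·°C)

c ≈ 0.557 J/(g·°C)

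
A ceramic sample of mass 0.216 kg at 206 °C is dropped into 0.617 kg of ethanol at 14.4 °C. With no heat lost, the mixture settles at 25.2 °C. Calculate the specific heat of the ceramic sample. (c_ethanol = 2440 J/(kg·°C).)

Let T be the final temperature. ΣQ_i = 0:
0.216×c×(25.2 − 206) + 0.617×2440×(25.2 − 14.4) = 0
-39.05 c = -16259
c = -16259/-39.05 ≈ 416.3 J/(kg·°C)

c ≈ 416 J/(kg·°C)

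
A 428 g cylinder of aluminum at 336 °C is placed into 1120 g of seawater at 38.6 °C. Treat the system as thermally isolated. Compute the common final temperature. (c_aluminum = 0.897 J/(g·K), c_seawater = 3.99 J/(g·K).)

T_f ≈ 62.1 °C

|Q_aluminum| = |Q_seawater|:
428×0.897×(336 − T) = 1120×3.99×(T − 38.6)
383.92(336 − T) = 4468.8(T − 38.6)
4852.7 T = 301491  ⇒  T ≈ 62.13 °C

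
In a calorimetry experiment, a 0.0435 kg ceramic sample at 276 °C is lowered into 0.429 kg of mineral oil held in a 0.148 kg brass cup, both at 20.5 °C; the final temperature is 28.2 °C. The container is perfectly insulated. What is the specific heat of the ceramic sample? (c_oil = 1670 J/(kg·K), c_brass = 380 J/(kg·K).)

c ≈ 552 J/(kg·K)

Heat gained plus heat lost sum to zero:
0.0435·c·(28.2 − 276) + 0.429·1670·(28.2 − 20.5) + 0.148·380·(28.2 − 20.5) = 0
-10.78 c = -5949.6
c = -5949.6/-10.78 ≈ 551.9 J/(kg·K)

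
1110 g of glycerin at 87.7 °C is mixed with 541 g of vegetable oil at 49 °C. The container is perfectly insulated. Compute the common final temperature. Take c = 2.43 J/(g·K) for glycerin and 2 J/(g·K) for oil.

T_f is the heat-capacity-weighted average of the initial temperatures:
T_f = (2697.3×87.7 + 1082×49) / (2697.3 + 1082)
    = 289571 / 3779.3 ≈ 76.62 °C

T_f ≈ 76.6 °C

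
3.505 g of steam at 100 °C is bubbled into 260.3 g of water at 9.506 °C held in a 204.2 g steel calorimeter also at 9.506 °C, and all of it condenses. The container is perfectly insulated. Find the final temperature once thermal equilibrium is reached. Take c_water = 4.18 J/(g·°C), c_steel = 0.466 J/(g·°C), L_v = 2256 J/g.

T_f ≈ 17.2 °C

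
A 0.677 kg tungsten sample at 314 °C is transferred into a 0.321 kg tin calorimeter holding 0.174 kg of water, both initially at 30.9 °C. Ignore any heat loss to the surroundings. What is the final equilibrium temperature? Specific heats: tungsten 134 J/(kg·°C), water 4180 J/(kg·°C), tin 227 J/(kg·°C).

Heat gained plus heat lost sum to zero:
0.677*134*(T − 314) + 0.174*4180*(T − 30.9) + 0.321*227*(T − 30.9) = 0
90.72(T − 314) + 727.32(T − 30.9) + 72.87(T − 30.9) = 0
890.9 T = 53211
T = 53211/890.9 ≈ 59.73 °C

T_f ≈ 59.7 °C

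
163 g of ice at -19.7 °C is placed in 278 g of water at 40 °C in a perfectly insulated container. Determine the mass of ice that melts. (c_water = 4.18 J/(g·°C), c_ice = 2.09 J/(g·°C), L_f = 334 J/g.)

Cooling the water to 0 °C releases 278·4.18·40 = 46482 J.
Of that, 163·2.09·19.7 = 6711.2 J goes to bring the ice to 0 °C, leaving 39770 J.
Melting all 163 g of ice would need 163·334 = 54442 J.
Since 39770 < 54442 J, not all the ice melts; equilibrium is at 0 °C.
Mass melted = 39770/334 ≈ 119.1 g.

m_melted ≈ 119 g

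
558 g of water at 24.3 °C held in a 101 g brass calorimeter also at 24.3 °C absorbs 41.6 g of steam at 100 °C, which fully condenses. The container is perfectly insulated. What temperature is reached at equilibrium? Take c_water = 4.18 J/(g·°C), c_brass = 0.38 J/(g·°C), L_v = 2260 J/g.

Heat gained plus heat lost sum to zero:
latent heat released on condensation: 41.6×2260 = 94016
  condensate cools 100→T: 41.6×4.18×(T − 100) = 173.89(T − 100)
  original water: 2332.4(T − 24.3)
  cup: 38.38(T − 24.3)
2544.7 T = 94016 + 17389 + 57611 = 169016
T ≈ 66.42 °C, under the boiling point, so the assumption holds.

T_f ≈ 66.4 °C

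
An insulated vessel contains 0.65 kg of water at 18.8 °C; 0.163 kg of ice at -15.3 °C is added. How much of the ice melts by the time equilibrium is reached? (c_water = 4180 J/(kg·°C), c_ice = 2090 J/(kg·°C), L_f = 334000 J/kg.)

Water can give up m c ΔT = 0.65·4180·18.8 = 51080 J before reaching 0 °C.
Of that, 0.163·2090·15.3 = 5212.3 J goes to bring the ice to 0 °C, leaving 45867 J.
Melting all 0.163 kg of ice would need 0.163·334000 = 54442 J.
45867 J < 54442 J, so only part of the ice melts and the system sits at 0 °C.
m_melt = 45867 / L_f = 0.1373 kg.

m_melted ≈ 0.137 kg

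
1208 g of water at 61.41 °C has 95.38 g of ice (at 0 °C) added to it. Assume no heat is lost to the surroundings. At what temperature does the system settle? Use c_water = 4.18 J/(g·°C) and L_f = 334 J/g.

T_f ≈ 51.1 °C

Taking heat into each body as positive, Σ m c ΔT = 0:
fusion: m_ice L_f = 95.38×334 = 31857; meltwater 0→T: 95.38×4.18×T = 398.69 T; water cools: 1208×4.18×(T − 61.41) = 5049.4(T − 61.41)
5448.1 T = 310086 − 31857 = 278229
T ≈ 51.07 °C — above 0 °C, consistent with complete melting.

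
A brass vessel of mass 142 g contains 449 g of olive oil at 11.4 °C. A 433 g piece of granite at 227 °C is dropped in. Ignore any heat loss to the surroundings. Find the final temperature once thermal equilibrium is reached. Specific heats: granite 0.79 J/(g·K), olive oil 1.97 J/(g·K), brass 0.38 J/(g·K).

T_f ≈ 69.0 °C

Net heat exchanged in the isolated system is zero:
433*0.79*(T − 227) + 449*1.97*(T − 11.4) + 142*0.38*(T − 11.4) = 0
342.07(T − 227) + 884.53(T − 11.4) + 53.96(T − 11.4) = 0
1280.6 T = 88349
T ≈ 68.99 °C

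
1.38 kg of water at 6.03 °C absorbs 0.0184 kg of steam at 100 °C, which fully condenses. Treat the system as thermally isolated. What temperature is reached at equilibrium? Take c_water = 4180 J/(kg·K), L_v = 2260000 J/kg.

T_f ≈ 14.4 °C

Let T be the final temperature. ΣQ_i = 0:
latent heat released on condensation: 0.0184×2260000 = 41584; condensed water 100 °C→T: 76.91(T − 100); original water: 5768.4(T − 6.03)
5845.3 T = 41584 + 7691.2 + 34783 = 84059
T ≈ 14.38 °C — below 100 °C, confirming all the steam condensed.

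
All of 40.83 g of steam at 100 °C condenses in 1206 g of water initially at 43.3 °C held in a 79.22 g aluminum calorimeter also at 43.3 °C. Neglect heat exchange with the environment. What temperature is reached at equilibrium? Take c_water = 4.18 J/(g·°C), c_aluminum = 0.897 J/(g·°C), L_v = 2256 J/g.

Conservation of energy gives ΣQ = 0:
latent heat released on condensation: 40.83×2256 = 92112; condensate cools 100→T: 40.83×4.18×(T − 100) = 170.67(T − 100); water warms: 1206×4.18×(T − 43.3) = 5041.1(T − 43.3); aluminum cup: 79.22×0.897×(T − 43.3) = 71.06(T − 43.3)
5282.8 T = 92112 + 17067 + 221356 = 330535
T ≈ 62.57 °C, under the boiling point, so the assumption holds.

T_f ≈ 62.6 °C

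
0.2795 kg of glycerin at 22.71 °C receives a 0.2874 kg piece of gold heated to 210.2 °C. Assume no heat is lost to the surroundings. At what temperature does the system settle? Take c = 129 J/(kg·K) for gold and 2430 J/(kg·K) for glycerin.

Conservation of energy gives ΣQ = 0:
0.2874×129×(T − 210.2) + 0.2795×2430×(T − 22.71) = 0
716.26 T = 23217
T = 23217/716.26 ≈ 32.41 °C

T_f ≈ 32.4 °C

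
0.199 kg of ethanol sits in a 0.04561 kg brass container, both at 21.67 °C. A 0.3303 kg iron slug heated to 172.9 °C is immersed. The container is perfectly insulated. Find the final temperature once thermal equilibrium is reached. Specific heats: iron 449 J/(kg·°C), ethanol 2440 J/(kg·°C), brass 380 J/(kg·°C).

T_f ≈ 56.1 °C

Conservation of energy gives ΣQ = 0:
0.3303·449·(T − 172.9) + 0.199·2440·(T − 21.67) + 0.04561·380·(T − 21.67) = 0
148.3(T − 172.9) + 485.56(T − 21.67) + 17.33(T − 21.67) = 0
651.2 T = 36540
T = 36540/651.2 ≈ 56.11 °C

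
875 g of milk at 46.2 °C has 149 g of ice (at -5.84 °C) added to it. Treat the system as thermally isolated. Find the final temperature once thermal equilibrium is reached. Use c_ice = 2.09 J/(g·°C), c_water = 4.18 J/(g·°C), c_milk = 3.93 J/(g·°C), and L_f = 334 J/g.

T_f ≈ 26.4 °C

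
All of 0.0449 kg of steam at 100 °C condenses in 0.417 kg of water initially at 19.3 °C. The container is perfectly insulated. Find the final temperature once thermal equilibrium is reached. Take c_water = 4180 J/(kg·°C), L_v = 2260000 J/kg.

T_f ≈ 79.7 °C

Net heat exchanged in the isolated system is zero:
condense steam: −0.0449·2260000 = −101474
  condensate cools 100→T: 0.0449·4180·(T − 100) = 187.68(T − 100)
  water warms: 0.417·4180·(T − 19.3) = 1743.1(T − 19.3)
1930.7 T = 101474 + 18768 + 33641 = 153883
T ≈ 79.70 °C, under the boiling point, so the assumption holds.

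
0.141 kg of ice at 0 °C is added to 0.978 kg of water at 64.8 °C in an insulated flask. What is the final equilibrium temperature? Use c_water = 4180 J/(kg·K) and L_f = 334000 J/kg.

T_f ≈ 46.6 °C

Heat gained plus heat lost sum to zero:
latent heat to melt: 0.141·334000 = 47094
  warm the meltwater: 589.38 T
  water cools: 0.978·4180·(T − 64.8) = 4088(T − 64.8)
4677.4 T = 264905 − 47094 = 217811
T ≈ 46.57 °C — above 0 °C, consistent with complete melting.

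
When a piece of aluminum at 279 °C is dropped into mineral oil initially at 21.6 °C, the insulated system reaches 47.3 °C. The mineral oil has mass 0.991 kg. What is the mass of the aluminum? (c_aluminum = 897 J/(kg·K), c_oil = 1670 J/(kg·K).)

Heat lost by the aluminum = heat gained by the oil:
m×897×(279 − 47.3) = 0.991×1670×(47.3 − 21.6)
207835 m = 42533  ⇒  m ≈ 0.2046 kg

m ≈ 0.205 kg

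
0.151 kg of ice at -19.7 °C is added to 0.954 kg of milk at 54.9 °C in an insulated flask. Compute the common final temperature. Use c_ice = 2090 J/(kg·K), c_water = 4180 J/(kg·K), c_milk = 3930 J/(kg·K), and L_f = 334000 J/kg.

T_f ≈ 34.1 °C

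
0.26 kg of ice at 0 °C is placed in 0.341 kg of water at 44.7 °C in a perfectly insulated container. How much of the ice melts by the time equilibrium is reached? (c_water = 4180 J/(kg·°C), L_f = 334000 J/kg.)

m_melted ≈ 0.191 kg

Heat available from the water dropping to 0 °C: 0.341·4180·44.7 = 63714 J.
To melt every bit of ice: 0.26·334000 = 86840 J.
Since 63714 < 86840 J, not all the ice melts; equilibrium is at 0 °C.
m_melted·334000 = 63714  ⇒  m_melted ≈ 0.1908 kg.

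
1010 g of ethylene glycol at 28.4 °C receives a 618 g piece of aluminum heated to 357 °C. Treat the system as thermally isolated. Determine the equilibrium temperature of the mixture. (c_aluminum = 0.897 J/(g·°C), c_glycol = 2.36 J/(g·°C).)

T_f ≈ 90.4 °C

Conservation of energy gives ΣQ = 0:
618*0.897*(T − 357) + 1010*2.36*(T − 28.4) = 0
554.35(T − 357) + 2383.6(T − 28.4) = 0
2937.9 T = 265596
T = 265596/2937.9 ≈ 90.40 °C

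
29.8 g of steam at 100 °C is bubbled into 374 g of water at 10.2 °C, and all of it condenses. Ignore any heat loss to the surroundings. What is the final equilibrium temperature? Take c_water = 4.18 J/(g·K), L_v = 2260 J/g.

Conservation of energy gives ΣQ = 0:
latent heat released on condensation: 29.8×2260 = 67348; condensed water 100 °C→T: 124.56(T − 100); original water: 1563.3(T − 10.2)
1687.9 T = 67348 + 12456 + 15946 = 95750
T ≈ 56.73 °C, under the boiling point, so the assumption holds.

T_f ≈ 56.7 °C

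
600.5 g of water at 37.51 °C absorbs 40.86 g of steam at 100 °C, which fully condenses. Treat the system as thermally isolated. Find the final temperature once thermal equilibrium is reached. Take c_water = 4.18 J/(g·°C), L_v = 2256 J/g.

T_f ≈ 75.9 °C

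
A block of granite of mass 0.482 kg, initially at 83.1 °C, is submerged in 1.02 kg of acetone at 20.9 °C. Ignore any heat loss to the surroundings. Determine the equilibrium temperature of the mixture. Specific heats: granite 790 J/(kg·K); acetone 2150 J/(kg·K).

T_f ≈ 30.1 °C

Set heat shed by the hot body equal to heat absorbed by the cold body:
0.482*790*(83.1 − T) = 1.02*2150*(T − 20.9)
380.78(83.1 − T) = 2193(T − 20.9)
2573.8 T = 77477  ⇒  T ≈ 30.10 °C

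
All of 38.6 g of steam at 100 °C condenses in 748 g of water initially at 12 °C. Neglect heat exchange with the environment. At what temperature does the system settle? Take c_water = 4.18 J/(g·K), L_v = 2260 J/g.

Setting the total heat transfer to zero:
steam→water at 100 °C releases m L_v = 38.6·2260 = 87236
  condensate cools 100→T: 38.6·4.18·(T − 100) = 161.35(T − 100)
  original water: 3126.6(T − 12)
3288 T = 87236 + 16135 + 37520 = 140890
T ≈ 42.85 °C, under the boiling point, so the assumption holds.

T_f ≈ 42.9 °C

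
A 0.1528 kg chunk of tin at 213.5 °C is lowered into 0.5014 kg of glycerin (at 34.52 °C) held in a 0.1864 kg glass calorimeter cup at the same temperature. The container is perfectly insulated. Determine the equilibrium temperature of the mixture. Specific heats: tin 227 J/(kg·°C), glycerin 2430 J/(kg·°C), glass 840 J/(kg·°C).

T_f ≈ 38.9 °C

Conservation of energy gives ΣQ = 0:
0.1528*227*(T − 213.5) + 0.5014*2430*(T − 34.52) + 0.1864*840*(T − 34.52) = 0
1409.7 T = 54870
T = 54870 / 1409.7 = 38.9 °C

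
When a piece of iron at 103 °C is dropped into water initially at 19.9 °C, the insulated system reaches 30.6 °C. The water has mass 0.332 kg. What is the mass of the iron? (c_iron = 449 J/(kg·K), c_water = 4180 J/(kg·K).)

Heat lost by the iron = heat gained by the water:
m×449×(103 − 30.6) = 0.332×4180×(30.6 − 19.9)
32508 m = 14849  ⇒  m ≈ 0.4568 kg

m ≈ 0.457 kg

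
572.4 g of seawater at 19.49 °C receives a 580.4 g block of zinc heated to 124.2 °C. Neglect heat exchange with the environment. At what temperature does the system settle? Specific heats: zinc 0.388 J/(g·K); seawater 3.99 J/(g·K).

T_f ≈ 28.9 °C

Set heat shed by the hot body equal to heat absorbed by the cold body:
580.4·0.388·(124.2 − T) = 572.4·3.99·(T − 19.49)
225.2(124.2 − T) = 2283.9(T − 19.49)
2509.1 T = 72482  ⇒  T ≈ 28.89 °C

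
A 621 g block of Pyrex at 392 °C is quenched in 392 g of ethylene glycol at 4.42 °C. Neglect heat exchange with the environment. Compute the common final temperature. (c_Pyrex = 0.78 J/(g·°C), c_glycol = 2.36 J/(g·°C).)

T_f ≈ 137.6 °C

|Q_Pyrex| = |Q_glycol|:
621×0.78×(392 − T) = 392×2.36×(T − 4.42)
484.38(392 − T) = 925.12(T − 4.42)
1409.5 T = 193966  ⇒  T ≈ 137.61 °C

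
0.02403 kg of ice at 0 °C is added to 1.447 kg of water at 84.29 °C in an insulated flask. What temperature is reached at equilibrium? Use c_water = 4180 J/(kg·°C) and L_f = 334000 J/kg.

T_f ≈ 81.6 °C

Energy balance with sensible and latent terms:
melt ice: 0.02403·334000 = 8026; meltwater 0→T: 0.02403·4180·T = 100.45 T; water cools: 1.447·4180·(T − 84.29) = 6048.5(T − 84.29)
6148.9 T = 509825 − 8026 = 501799
T ≈ 81.61 °C — above 0 °C, consistent with complete melting.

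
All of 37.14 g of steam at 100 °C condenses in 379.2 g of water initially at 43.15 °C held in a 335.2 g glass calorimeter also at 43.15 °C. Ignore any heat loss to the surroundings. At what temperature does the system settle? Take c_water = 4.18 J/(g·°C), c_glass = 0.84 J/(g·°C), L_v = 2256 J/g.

T_f ≈ 89.0 °C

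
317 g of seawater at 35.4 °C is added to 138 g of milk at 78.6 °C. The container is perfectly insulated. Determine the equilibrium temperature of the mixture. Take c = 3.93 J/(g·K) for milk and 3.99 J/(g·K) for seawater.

Heat gained plus heat lost sum to zero:
138·3.93·(T − 78.6) + 317·3.99·(T − 35.4) = 0
542.34(T − 78.6) + 1264.8(T − 35.4) = 0
1807.2 T = 87403
T ≈ 48.36 °C

T_f ≈ 48.4 °C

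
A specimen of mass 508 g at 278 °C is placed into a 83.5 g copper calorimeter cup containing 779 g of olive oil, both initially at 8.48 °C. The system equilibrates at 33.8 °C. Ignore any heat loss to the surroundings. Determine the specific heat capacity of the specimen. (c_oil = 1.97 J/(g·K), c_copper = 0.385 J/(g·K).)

c ≈ 0.32 J/(g·K)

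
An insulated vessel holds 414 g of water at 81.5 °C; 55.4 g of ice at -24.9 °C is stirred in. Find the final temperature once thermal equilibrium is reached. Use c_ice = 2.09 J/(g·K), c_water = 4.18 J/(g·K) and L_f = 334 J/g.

T_f ≈ 61.0 °C

Taking heat into each body as positive, Σ m c ΔT = 0:
warm ice to 0 °C: 55.4·2.09·(0 − (-24.9)) = 2883.1
  latent heat to melt: 55.4·334 = 18504
  warm the meltwater: 231.57 T
  water: 1730.5(T − 81.5)
1962.1 T = 141037 − 21387 = 119651
T ≈ 60.98 °C — above 0 °C, consistent with complete melting.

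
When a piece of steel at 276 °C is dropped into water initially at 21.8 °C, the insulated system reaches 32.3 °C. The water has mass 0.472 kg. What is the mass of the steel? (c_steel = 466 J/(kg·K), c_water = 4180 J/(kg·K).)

Heat lost by the steel = heat gained by the water:
m·466·(276 − 32.3) = 0.472·4180·(32.3 − 21.8)
113564 m = 20716  ⇒  m ≈ 0.1824 kg

m ≈ 0.182 kg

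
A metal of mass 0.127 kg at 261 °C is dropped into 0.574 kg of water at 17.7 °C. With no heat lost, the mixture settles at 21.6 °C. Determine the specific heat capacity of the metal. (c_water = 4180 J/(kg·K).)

Net heat exchanged in the isolated system is zero:
0.127×c×(21.6 − 261) + 0.574×4180×(21.6 − 17.7) = 0
-30.4 c = -9357.3
c = -9357.3/-30.4 ≈ 307.8 J/(kg·K)

c ≈ 308 J/(kg·K)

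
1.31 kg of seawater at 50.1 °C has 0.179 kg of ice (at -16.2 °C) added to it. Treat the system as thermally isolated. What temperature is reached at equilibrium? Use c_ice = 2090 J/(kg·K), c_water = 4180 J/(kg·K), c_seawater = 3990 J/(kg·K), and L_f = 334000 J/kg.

T_f ≈ 32.8 °C

Net heat exchanged in the isolated system is zero:
warm ice to 0 °C: 0.179·2090·(0 − (-16.2)) = 6060.6; latent heat to melt: 0.179·334000 = 59786; meltwater 0→T: 0.179·4180·T = 748.22 T; seawater: 5226.9(T − 50.1)
5975.1 T = 261868 − 65847 = 196021
T ≈ 32.81 °C (positive, so assuming full melt was valid).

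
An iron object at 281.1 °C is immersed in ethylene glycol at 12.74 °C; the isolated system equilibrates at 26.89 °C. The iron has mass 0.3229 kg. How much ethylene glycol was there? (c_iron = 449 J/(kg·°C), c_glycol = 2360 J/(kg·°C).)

m ≈ 1.1 kg

Heat gained plus heat lost sum to zero:
0.3229×449×(26.89 − 281.1) + m×2360×(26.89 − 12.74) = 0
33394 m = 36856
m = 36856/33394 ≈ 1.104 kg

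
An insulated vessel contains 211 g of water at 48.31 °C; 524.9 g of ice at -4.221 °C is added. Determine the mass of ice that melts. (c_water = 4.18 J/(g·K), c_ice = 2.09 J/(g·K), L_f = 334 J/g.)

Water can give up m c ΔT = 211·4.18·48.31 = 42608 J before reaching 0 °C.
Of that, 524.9·2.09·4.221 = 4630.6 J goes to bring the ice to 0 °C, leaving 37978 J.
Fully melting the ice requires m_ice L_f = 524.9·334 = 175317 J.
Since 37978 < 175317 J, not all the ice melts; equilibrium is at 0 °C.
Mass melted = 37978/334 ≈ 113.7 g.

m_melted ≈ 114 g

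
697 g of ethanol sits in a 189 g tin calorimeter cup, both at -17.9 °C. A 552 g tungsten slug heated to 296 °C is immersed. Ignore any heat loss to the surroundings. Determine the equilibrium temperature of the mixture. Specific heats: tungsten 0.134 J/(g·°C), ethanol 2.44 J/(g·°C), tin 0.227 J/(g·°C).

T_f ≈ -5.1 °C

Energy conservation, ΣQ = 0:
552·0.134·(T − 296) + 697·2.44·(T − (-17.9)) + 189·0.227·(T − (-17.9)) = 0
73.97(T − 296) + 1700.7(T − (-17.9)) + 42.9(T − (-17.9)) = 0
(73.97 + 1700.7 + 42.9) T = 73.97·296 + 1700.7·(-17.9) + 42.9·(-17.9)
T ≈ -5.13 °C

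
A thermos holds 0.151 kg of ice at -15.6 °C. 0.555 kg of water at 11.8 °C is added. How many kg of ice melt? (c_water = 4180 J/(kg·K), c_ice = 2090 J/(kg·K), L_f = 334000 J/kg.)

Heat available from the water dropping to 0 °C: 0.555×4180×11.8 = 27375 J.
Of that, 0.151×2090×15.6 = 4923.2 J goes to bring the ice to 0 °C, leaving 22452 J.
Melting all 0.151 kg of ice would need 0.151×334000 = 50434 J.
Since 22452 < 50434 J, not all the ice melts; equilibrium is at 0 °C.
m_melted×334000 = 22452  ⇒  m_melted ≈ 0.06722 kg.

m_melted ≈ 0.0672 kg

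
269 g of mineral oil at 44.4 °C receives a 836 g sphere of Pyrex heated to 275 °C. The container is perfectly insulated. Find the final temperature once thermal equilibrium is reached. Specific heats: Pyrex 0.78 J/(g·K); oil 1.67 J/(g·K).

T_f ≈ 180.9 °C

Let T be the final temperature. ΣQ_i = 0:
836*0.78*(T − 275) + 269*1.67*(T − 44.4) = 0
1101.3 T = 199268
T = 199268/1101.3 ≈ 180.94 °C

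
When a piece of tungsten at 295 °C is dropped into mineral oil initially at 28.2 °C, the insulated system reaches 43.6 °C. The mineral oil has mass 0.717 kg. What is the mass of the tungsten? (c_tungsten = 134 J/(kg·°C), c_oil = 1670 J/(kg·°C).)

m ≈ 0.547 kg

Heat gained plus heat lost sum to zero:
m×134×(43.6 − 295) + 0.717×1670×(43.6 − 28.2) = 0
-33688 m = -18440
m = -18440/-33688 ≈ 0.5474 kg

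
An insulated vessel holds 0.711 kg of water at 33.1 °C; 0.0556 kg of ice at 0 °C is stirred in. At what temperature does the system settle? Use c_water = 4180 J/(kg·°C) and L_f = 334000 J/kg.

T_f ≈ 24.9 °C

Conservation of energy gives ΣQ = 0:
melt ice: 0.0556×334000 = 18570; warm the meltwater: 232.41 T; water: 2972(T − 33.1)
3204.4 T = 98373 − 18570 = 79802
T ≈ 24.90 °C — above 0 °C, consistent with complete melting.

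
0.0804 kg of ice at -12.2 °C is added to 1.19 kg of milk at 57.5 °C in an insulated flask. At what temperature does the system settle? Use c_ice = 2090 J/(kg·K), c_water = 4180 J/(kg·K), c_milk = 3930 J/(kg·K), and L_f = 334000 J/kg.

Let T be the final temperature. ΣQ_i = 0:
warm ice to 0 °C: 0.0804×2090×(0 − (-12.2)) = 2050
  melt ice: 0.0804×334000 = 26854
  meltwater 0→T: 0.0804×4180×T = 336.07 T
  milk cools: 1.19×3930×(T − 57.5) = 4676.7(T − 57.5)
5012.8 T = 268910 − 28904 = 240007
T ≈ 47.88 °C. Since T > 0 °C, the all-ice-melts assumption holds.

T_f ≈ 47.9 °C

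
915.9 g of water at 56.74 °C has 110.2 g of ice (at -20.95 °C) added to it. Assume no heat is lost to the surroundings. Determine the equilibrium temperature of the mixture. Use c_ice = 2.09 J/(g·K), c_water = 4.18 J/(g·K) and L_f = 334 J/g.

Energy conservation, ΣQ = 0:
warm ice to 0 °C: 110.2×2.09×(0 − (-20.95)) = 4825.2
  latent heat to melt: 110.2×334 = 36807
  meltwater 0→T: 110.2×4.18×T = 460.64 T
  water: 3828.5(T − 56.74)
4289.1 T = 217227 − 41632 = 175595
T ≈ 40.94 °C. Since T > 0 °C, the all-ice-melts assumption holds.

T_f ≈ 40.9 °C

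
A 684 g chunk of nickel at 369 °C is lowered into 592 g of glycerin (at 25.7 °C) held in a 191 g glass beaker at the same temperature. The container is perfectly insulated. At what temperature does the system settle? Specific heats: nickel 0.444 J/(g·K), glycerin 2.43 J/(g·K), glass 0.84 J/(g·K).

T_f ≈ 80.5 °C

Taking heat into each body as positive, Σ m c ΔT = 0:
684×0.444×(T − 369) + 592×2.43×(T − 25.7) + 191×0.84×(T − 25.7) = 0
303.7(T − 369) + 1438.6(T − 25.7) + 160.44(T − 25.7) = 0
1902.7 T = 153158
T ≈ 80.50 °C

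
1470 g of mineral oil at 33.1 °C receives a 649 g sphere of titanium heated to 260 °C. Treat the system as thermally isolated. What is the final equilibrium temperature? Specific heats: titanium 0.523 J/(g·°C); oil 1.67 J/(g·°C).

T_f = Σ m_i c_i T_i / Σ m_i c_i:
T_f = (339.43×260 + 2454.9×33.1) / (339.43 + 2454.9)
    = 169508 / 2794.3 ≈ 60.66 °C

T_f ≈ 60.7 °C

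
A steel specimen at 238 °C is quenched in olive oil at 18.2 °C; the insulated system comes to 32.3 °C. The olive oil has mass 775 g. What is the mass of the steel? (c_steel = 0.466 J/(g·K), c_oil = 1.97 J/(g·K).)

m ≈ 225 g

Heat lost by the steel = heat gained by the oil:
m·0.466·(238 − 32.3) = 775·1.97·(32.3 − 18.2)
95.86 m = 21527  ⇒  m ≈ 224.6 g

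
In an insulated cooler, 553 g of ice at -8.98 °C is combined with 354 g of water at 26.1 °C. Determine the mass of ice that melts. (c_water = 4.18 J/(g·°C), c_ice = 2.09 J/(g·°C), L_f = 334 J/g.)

Water can give up m c ΔT = 354·4.18·26.1 = 38621 J before reaching 0 °C.
Warming the ice to 0 °C takes 553·2.09·8.98 = 10379 J, leaving 28242 J for melting.
To melt every bit of ice: 553·334 = 184702 J.
Since 28242 < 184702 J, not all the ice melts; equilibrium is at 0 °C.
m_melted·334 = 28242  ⇒  m_melted ≈ 84.56 g.

m_melted ≈ 84.6 g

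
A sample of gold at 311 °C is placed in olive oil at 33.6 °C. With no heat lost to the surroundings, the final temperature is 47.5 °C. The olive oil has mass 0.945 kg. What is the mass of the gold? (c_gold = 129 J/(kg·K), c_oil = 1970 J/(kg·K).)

m ≈ 0.761 kg

Heat gained plus heat lost sum to zero:
m×129×(47.5 − 311) + 0.945×1970×(47.5 − 33.6) = 0
-33992 m = -25877
m = -25877/-33992 ≈ 0.7613 kg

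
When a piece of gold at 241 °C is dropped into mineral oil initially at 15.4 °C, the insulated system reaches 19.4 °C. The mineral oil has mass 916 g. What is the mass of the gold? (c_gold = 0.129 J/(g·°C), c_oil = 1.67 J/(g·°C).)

m ≈ 214 g

|Q_gold| = |Q_oil|:
m×0.129×(241 − 19.4) = 916×1.67×(19.4 − 15.4)
28.59 m = 6118.9  ⇒  m ≈ 214 g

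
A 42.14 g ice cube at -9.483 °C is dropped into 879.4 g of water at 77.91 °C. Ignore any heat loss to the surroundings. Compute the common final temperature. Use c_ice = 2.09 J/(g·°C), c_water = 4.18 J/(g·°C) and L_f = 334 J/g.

Setting the total heat transfer to zero:
warm ice to 0 °C: 42.14·2.09·(0 − (-9.483)) = 835.19
  latent heat to melt: 42.14·334 = 14075
  meltwater 0→T: 42.14·4.18·T = 176.15 T
  water cools: 879.4·4.18·(T − 77.91) = 3675.9(T − 77.91)
3852 T = 286389 − 14910 = 271479
T ≈ 70.48 °C — above 0 °C, consistent with complete melting.

T_f ≈ 70.5 °C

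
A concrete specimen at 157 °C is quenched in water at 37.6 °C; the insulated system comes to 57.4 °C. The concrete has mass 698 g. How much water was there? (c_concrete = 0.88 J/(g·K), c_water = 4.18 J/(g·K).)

m ≈ 739 g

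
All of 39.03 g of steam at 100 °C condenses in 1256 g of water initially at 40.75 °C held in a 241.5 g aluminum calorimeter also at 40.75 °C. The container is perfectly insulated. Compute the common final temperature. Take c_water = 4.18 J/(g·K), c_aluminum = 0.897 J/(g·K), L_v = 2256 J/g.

T_f ≈ 58.1 °C

Taking heat into each body as positive, Σ m c ΔT = 0:
latent heat released on condensation: 39.03·2256 = 88052; condensate cools 100→T: 39.03·4.18·(T − 100) = 163.15(T − 100); original water: 5250.1(T − 40.75); aluminum cup: 241.5·0.897·(T − 40.75) = 216.63(T − 40.75)
5629.9 T = 88052 + 16315 + 222768 = 327134
T ≈ 58.11 °C (< 100 °C, so full condensation is consistent).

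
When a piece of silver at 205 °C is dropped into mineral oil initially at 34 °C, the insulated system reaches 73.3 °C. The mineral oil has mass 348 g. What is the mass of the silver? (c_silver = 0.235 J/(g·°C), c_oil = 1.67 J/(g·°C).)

Heat lost by the silver = heat gained by the oil:
m·0.235·(205 − 73.3) = 348·1.67·(73.3 − 34)
30.95 m = 22840  ⇒  m ≈ 738 g

m ≈ 738 g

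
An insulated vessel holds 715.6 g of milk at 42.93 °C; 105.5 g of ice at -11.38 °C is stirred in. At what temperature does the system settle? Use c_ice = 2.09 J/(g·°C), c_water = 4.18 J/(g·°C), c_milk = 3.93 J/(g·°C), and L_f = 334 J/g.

Setting the total heat transfer to zero:
warm ice to 0 °C: 105.5×2.09×(0 − (-11.38)) = 2509.2; melt ice: 105.5×334 = 35237; meltwater 0→T: 105.5×4.18×T = 440.99 T; milk: 2812.3(T − 42.93)
3253.3 T = 120732 − 37746 = 82986
T ≈ 25.51 °C. Since T > 0 °C, the all-ice-melts assumption holds.

T_f ≈ 25.5 °C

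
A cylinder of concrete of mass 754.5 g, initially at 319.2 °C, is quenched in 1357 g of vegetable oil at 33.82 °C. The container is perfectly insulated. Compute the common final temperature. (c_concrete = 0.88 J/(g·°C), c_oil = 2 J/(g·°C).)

T_f ≈ 89.9 °C

Heat lost by the concrete equals heat gained by the oil:
754.5*0.88*(319.2 − T) = 1357*2*(T − 33.82)
663.96(319.2 − T) = 2714(T − 33.82)
3378 T = 303724  ⇒  T ≈ 89.91 °C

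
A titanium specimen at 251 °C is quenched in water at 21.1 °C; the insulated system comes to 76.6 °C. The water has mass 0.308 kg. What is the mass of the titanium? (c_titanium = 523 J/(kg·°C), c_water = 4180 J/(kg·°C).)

Conservation of energy gives ΣQ = 0:
m·523·(76.6 − 251) + 0.308·4180·(76.6 − 21.1) = 0
-91211 m = -71453
m = -71453/-91211 ≈ 0.7834 kg

m ≈ 0.783 kg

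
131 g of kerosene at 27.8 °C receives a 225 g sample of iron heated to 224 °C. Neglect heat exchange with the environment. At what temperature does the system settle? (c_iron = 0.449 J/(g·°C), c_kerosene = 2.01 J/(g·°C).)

Set heat shed by the hot body equal to heat absorbed by the cold body:
225×0.449×(224 − T) = 131×2.01×(T − 27.8)
101.03(224 − T) = 263.31(T − 27.8)
364.33 T = 29950  ⇒  T ≈ 82.20 °C

T_f ≈ 82.2 °C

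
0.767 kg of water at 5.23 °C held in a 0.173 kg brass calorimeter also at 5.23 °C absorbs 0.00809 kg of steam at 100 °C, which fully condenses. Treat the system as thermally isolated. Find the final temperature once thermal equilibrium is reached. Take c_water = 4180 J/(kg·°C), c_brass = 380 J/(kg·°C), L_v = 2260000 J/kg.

Heat gained plus heat lost sum to zero:
latent heat released on condensation: 0.00809·2260000 = 18283; condensed water 100 °C→T: 33.82(T − 100); original water: 3206.1(T − 5.23); cup: 65.74(T − 5.23)
3305.6 T = 18283 + 3381.6 + 17112 = 38777
T ≈ 11.73 °C — below 100 °C, confirming all the steam condensed.

T_f ≈ 11.7 °C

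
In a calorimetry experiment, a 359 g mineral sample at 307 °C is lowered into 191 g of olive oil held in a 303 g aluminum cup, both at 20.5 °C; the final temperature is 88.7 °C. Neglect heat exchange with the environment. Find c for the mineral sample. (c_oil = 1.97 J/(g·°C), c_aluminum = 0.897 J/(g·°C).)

c ≈ 0.564 J/(g·°C)

Heat gained plus heat lost sum to zero:
359×c×(88.7 − 307) + 191×1.97×(88.7 − 20.5) + 303×0.897×(88.7 − 20.5) = 0
-78370 c = -44198
c = -44198/-78370 ≈ 0.564 J/(g·°C)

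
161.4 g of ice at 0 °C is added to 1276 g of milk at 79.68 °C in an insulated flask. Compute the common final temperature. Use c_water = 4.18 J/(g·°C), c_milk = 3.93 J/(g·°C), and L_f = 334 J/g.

T_f ≈ 60.8 °C

Energy balance with sensible and latent terms:
fusion: m_ice L_f = 161.4·334 = 53908
  warm the meltwater: 674.65 T
  milk: 5014.7(T − 79.68)
5689.3 T = 399570 − 53908 = 345662
T ≈ 60.76 °C — above 0 °C, consistent with complete melting.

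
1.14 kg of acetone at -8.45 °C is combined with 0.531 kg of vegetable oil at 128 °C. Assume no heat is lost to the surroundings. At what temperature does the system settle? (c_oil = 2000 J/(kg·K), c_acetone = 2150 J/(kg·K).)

Taking heat into each body as positive, Σ m c ΔT = 0:
0.531·2000·(T − 128) + 1.14·2150·(T − (-8.45)) = 0
1062(T − 128) + 2451(T − (-8.45)) = 0
3513 T = 115225
T ≈ 32.80 °C

T_f ≈ 32.8 °C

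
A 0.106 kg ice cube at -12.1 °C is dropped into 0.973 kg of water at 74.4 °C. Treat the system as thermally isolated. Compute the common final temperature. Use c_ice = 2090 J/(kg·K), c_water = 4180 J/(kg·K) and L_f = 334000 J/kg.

Energy balance with sensible and latent terms:
warm ice to 0 °C: 0.106×2090×(0 − (-12.1)) = 2680.6; latent heat to melt: 0.106×334000 = 35404; meltwater 0→T: 0.106×4180×T = 443.08 T; water cools: 0.973×4180×(T − 74.4) = 4067.1(T − 74.4)
4510.2 T = 302595 − 38085 = 264511
T ≈ 58.65 °C — above 0 °C, consistent with complete melting.

T_f ≈ 58.6 °C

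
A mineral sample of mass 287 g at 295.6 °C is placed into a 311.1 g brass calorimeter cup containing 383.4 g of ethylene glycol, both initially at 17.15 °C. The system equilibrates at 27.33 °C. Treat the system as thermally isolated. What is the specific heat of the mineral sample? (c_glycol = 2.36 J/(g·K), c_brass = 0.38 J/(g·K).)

c ≈ 0.135 J/(g·K)

Net heat exchanged in the isolated system is zero:
287×c×(27.33 − 295.6) + 383.4×2.36×(27.33 − 17.15) + 311.1×0.38×(27.33 − 17.15) = 0
-76993 c = -10415
c = -10415/-76993 ≈ 0.1353 J/(g·K)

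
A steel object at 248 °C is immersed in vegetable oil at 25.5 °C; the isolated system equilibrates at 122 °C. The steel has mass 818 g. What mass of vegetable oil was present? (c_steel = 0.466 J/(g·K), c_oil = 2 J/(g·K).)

m ≈ 249 g

Heat gained plus heat lost sum to zero:
818×0.466×(122 − 248) + m×2×(122 − 25.5) = 0
193 m = 48030
m = 48030/193 ≈ 248.9 g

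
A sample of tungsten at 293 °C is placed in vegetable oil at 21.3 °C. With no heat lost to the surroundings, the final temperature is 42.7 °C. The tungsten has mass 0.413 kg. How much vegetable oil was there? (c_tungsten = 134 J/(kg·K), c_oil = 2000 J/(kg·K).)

m ≈ 0.324 kg

Energy conservation, ΣQ = 0:
0.413×134×(42.7 − 293) + m×2000×(42.7 − 21.3) = 0
42800 m = 13852
m = 13852/42800 ≈ 0.3236 kg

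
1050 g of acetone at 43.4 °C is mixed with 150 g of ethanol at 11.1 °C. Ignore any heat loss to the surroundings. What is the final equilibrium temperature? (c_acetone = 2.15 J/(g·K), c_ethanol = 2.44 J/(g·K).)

Taking heat into each body as positive, Σ m c ΔT = 0:
1050*2.15*(T − 43.4) + 150*2.44*(T − 11.1) = 0
2257.5(T − 43.4) + 366(T − 11.1) = 0
(2257.5 + 366) T = 2257.5*43.4 + 366*11.1
T = 102038 / 2623.5 = 38.9 °C

T_f ≈ 38.9 °C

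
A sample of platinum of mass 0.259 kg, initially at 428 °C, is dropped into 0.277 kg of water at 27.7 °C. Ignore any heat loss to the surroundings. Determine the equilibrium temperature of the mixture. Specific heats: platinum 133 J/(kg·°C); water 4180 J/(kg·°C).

Heat gained plus heat lost sum to zero:
0.259·133·(T − 428) + 0.277·4180·(T − 27.7) = 0
(34.45 + 1157.9) T = 34.45·428 + 1157.9·27.7
T = 46816 / 1192.3 = 39.3 °C

T_f ≈ 39.3 °C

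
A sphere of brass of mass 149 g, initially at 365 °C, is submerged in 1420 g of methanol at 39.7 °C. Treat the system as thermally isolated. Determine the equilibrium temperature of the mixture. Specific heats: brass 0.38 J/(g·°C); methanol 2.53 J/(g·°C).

Set heat shed by the hot body equal to heat absorbed by the cold body:
149*0.38*(365 − T) = 1420*2.53*(T − 39.7)
56.62(365 − T) = 3592.6(T − 39.7)
3649.2 T = 163293  ⇒  T ≈ 44.75 °C

T_f ≈ 44.7 °C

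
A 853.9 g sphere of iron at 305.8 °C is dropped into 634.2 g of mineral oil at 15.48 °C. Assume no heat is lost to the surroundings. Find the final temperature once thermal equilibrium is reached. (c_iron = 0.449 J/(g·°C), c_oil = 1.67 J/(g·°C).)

Taking heat into each body as positive, Σ m c ΔT = 0:
853.9×0.449×(T − 305.8) + 634.2×1.67×(T − 15.48) = 0
383.4(T − 305.8) + 1059.1(T − 15.48) = 0
(383.4 + 1059.1) T = 383.4×305.8 + 1059.1×15.48
T = 133639 / 1442.5 = 92.6 °C

T_f ≈ 92.6 °C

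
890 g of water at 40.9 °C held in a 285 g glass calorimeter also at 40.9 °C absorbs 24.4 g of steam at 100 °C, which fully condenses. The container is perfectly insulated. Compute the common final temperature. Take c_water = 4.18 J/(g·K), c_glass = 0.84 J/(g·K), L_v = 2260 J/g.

T_f ≈ 56.0 °C

Let T be the final temperature. ΣQ_i = 0:
condense steam: −24.4·2260 = −55144; condensed water 100 °C→T: 101.99(T − 100); original water: 3720.2(T − 40.9); cup: 239.4(T − 40.9)
4061.6 T = 55144 + 10199 + 161948 = 227291
T ≈ 55.96 °C — below 100 °C, confirming all the steam condensed.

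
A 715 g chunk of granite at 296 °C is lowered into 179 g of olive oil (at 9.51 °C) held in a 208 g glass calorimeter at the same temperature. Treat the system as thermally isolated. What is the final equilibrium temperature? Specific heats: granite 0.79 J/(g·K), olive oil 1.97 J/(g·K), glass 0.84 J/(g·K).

With ΣQ=0 the equilibrium temperature is the m·c-weighted mean:
T_f = (564.85·296 + 352.63·9.51 + 174.72·9.51) / (564.85 + 352.63 + 174.72)
    = 172211 / 1092.2 ≈ 157.67 °C

T_f ≈ 157.7 °C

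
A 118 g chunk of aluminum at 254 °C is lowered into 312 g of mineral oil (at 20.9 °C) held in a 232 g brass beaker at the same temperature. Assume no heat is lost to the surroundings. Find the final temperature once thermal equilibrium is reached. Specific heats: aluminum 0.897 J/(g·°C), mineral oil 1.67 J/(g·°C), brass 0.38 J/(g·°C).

Energy conservation, ΣQ = 0:
118×0.897×(T − 254) + 312×1.67×(T − 20.9) + 232×0.38×(T − 20.9) = 0
105.85(T − 254) + 521.04(T − 20.9) + 88.16(T − 20.9) = 0
715.05 T = 39617
T ≈ 55.41 °C

T_f ≈ 55.4 °C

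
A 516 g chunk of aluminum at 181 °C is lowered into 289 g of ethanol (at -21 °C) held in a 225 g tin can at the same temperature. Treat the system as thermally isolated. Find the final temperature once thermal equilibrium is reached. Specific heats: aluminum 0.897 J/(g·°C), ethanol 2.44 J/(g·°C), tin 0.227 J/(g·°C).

T_f ≈ 55.7 °C

Let T be the final temperature. ΣQ_i = 0:
516*0.897*(T − 181) + 289*2.44*(T − (-21)) + 225*0.227*(T − (-21)) = 0
462.85(T − 181) + 705.16(T − (-21)) + 51.08(T − (-21)) = 0
1219.1 T = 67895
T = 67895 / 1219.1 = 55.7 °C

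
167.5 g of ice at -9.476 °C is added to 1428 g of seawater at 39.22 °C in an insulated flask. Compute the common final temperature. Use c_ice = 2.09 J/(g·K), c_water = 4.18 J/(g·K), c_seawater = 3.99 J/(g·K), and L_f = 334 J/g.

T_f ≈ 25.7 °C

Taking heat into each body as positive, Σ m c ΔT = 0:
ice -9.476→0 °C: 167.5×2.09×9.476 = 3317.3
  fusion: m_ice L_f = 167.5×334 = 55945
  warm the meltwater: 700.15 T
  seawater cools: 1428×3.99×(T − 39.22) = 5697.7(T − 39.22)
6397.9 T = 223465 − 59262 = 164202
T ≈ 25.67 °C — above 0 °C, consistent with complete melting.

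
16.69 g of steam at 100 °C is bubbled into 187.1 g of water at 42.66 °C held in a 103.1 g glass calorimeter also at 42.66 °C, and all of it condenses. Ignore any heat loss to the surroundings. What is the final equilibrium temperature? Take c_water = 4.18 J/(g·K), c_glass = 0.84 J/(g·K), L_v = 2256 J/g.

T_f ≈ 87.0 °C

Conservation of energy gives ΣQ = 0:
steam→water at 100 °C releases m L_v = 16.69·2256 = 37653
  condensate cools 100→T: 16.69·4.18·(T − 100) = 69.76(T − 100)
  original water: 782.08(T − 42.66)
  glass cup: 103.1·0.84·(T − 42.66) = 86.6(T − 42.66)
938.45 T = 37653 + 6976.4 + 37058 = 81687
T ≈ 87.04 °C (< 100 °C, so full condensation is consistent).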